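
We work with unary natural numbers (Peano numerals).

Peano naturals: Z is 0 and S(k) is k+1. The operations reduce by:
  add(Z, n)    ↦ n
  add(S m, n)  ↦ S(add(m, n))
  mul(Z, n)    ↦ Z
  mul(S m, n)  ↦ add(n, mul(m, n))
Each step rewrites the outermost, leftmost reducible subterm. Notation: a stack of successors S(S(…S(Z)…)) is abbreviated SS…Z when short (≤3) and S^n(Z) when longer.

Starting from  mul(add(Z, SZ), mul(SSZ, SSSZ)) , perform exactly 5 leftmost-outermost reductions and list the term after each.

  start: mul(add(Z, SZ), mul(SSZ, SSSZ))
  →1  mul(SZ, mul(SSZ, SSSZ))
  →2  add(mul(SSZ, SSSZ), mul(Z, mul(SSZ, SSSZ)))
  →3  add(add(SSSZ, mul(SZ, SSSZ)), mul(Z, mul(SSZ, SSSZ)))
  →4  add(S(add(SSZ, mul(SZ, SSSZ))), mul(Z, mul(SSZ, SSSZ)))
  →5  S(add(add(SSZ, mul(SZ, SSSZ)), mul(Z, mul(SSZ, SSSZ))))

Answer: after 5 steps: S(add(add(SSZ, mul(SZ, SSSZ)), mul(Z, mul(SSZ, SSSZ))))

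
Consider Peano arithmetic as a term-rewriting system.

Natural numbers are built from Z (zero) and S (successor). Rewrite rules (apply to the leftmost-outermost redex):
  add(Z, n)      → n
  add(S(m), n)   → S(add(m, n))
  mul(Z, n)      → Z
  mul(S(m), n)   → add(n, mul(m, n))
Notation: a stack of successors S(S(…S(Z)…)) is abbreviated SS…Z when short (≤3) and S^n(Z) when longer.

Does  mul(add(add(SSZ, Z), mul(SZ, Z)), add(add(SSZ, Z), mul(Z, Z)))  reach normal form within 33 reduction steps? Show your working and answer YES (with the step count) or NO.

  start: mul(add(add(SSZ, Z), mul(SZ, Z)), add(add(SSZ, Z), mul(Z, Z)))
  →1  mul(add(S(add(SZ, Z)), mul(SZ, Z)), add(add(SSZ, Z), mul(Z, Z)))
  →2  mul(S(add(add(SZ, Z), mul(SZ, Z))), add(add(SSZ, Z), mul(Z, Z)))
  →3  add(add(add(SSZ, Z), mul(Z, Z)), mul(add(add(SZ, Z), mul(SZ, Z)), add(add(SSZ, Z), mul(Z, Z))))
  →4  add(add(S(add(SZ, Z)), mul(Z, Z)), mul(add(add(SZ, Z), mul(SZ, Z)), add(add(SSZ, Z), mul(Z, Z))))
  →5  add(S(add(add(SZ, Z), mul(Z, Z))), mul(add(add(SZ, Z), mul(SZ, Z)), add(add(SSZ, Z), mul(Z, Z))))
  →6  S(add(add(add(SZ, Z), mul(Z, Z)), mul(add(add(SZ, Z), mul(SZ, Z)), add(add(SSZ, Z), mul(Z, Z)))))
  →7  S(add(add(S(add(Z, Z)), mul(Z, Z)), mul(add(add(SZ, Z), mul(SZ, Z)), add(add(SSZ, Z), mul(Z, Z)))))
  →8  S(add(S(add(add(Z, Z), mul(Z, Z))), mul(add(add(SZ, Z), mul(SZ, Z)), add(add(SSZ, Z), mul(Z, Z)))))
  →9  S(S(add(add(add(Z, Z), mul(Z, Z)), mul(add(add(SZ, Z), mul(SZ, Z)), add(add(SSZ, Z), mul(Z, Z))))))
  →10  S(S(add(add(Z, mul(Z, Z)), mul(add(add(SZ, Z), mul(SZ, Z)), add(add(SSZ, Z), mul(Z, Z))))))
  →11  S(S(add(mul(Z, Z), mul(add(add(SZ, Z), mul(SZ, Z)), add(add(SSZ, Z), mul(Z, Z))))))
  →12  S(S(add(Z, mul(add(add(SZ, Z), mul(SZ, Z)), add(add(SSZ, Z), mul(Z, Z))))))
  →13  S(S(mul(add(add(SZ, Z), mul(SZ, Z)), add(add(SSZ, Z), mul(Z, Z)))))
  →14  S(S(mul(add(S(add(Z, Z)), mul(SZ, Z)), add(add(SSZ, Z), mul(Z, Z)))))
  →15  S(S(mul(S(add(add(Z, Z), mul(SZ, Z))), add(add(SSZ, Z), mul(Z, Z)))))
  →16  S(S(add(add(add(SSZ, Z), mul(Z, Z)), mul(add(add(Z, Z), mul(SZ, Z)), add(add(SSZ, Z), mul(Z, Z))))))
  →17  S(S(add(add(S(add(SZ, Z)), mul(Z, Z)), mul(add(add(Z, Z), mul(SZ, Z)), add(add(SSZ, Z), mul(Z, Z))))))
  →18  S(S(add(S(add(add(SZ, Z), mul(Z, Z))), mul(add(add(Z, Z), mul(SZ, Z)), add(add(SSZ, Z), mul(Z, Z))))))
  →19  S(S(S(add(add(add(SZ, Z), mul(Z, Z)), mul(add(add(Z, Z), mul(SZ, Z)), add(add(SSZ, Z), mul(Z, Z)))))))
  →20  S(S(S(add(add(S(add(Z, Z)), mul(Z, Z)), mul(add(add(Z, Z), mul(SZ, Z)), add(add(SSZ, Z), mul(Z, Z)))))))
  →21  S(S(S(add(S(add(add(Z, Z), mul(Z, Z))), mul(add(add(Z, Z), mul(SZ, Z)), add(add(SSZ, Z), mul(Z, Z)))))))
  →22  S(S(S(S(add(add(add(Z, Z), mul(Z, Z)), mul(add(add(Z, Z), mul(SZ, Z)), add(add(SSZ, Z), mul(Z, Z))))))))
  →23  S(S(S(S(add(add(Z, mul(Z, Z)), mul(add(add(Z, Z), mul(SZ, Z)), add(add(SSZ, Z), mul(Z, Z))))))))
  →24  S(S(S(S(add(mul(Z, Z), mul(add(add(Z, Z), mul(SZ, Z)), add(add(SSZ, Z), mul(Z, Z))))))))
  →25  S(S(S(S(add(Z, mul(add(add(Z, Z), mul(SZ, Z)), add(add(SSZ, Z), mul(Z, Z))))))))
  →26  S(S(S(S(mul(add(add(Z, Z), mul(SZ, Z)), add(add(SSZ, Z), mul(Z, Z)))))))
  →27  S(S(S(S(mul(add(Z, mul(SZ, Z)), add(add(SSZ, Z), mul(Z, Z)))))))
  →28  S(S(S(S(mul(mul(SZ, Z), add(add(SSZ, Z), mul(Z, Z)))))))
  →29  S(S(S(S(mul(add(Z, mul(Z, Z)), add(add(SSZ, Z), mul(Z, Z)))))))
  →30  S(S(S(S(mul(mul(Z, Z), add(add(SSZ, Z), mul(Z, Z)))))))
  →31  S(S(S(S(mul(Z, add(add(SSZ, Z), mul(Z, Z)))))))
  →32  S^4(Z)

Answer: YES — reaches normal form S^4(Z) in 32 ≤ 33 steps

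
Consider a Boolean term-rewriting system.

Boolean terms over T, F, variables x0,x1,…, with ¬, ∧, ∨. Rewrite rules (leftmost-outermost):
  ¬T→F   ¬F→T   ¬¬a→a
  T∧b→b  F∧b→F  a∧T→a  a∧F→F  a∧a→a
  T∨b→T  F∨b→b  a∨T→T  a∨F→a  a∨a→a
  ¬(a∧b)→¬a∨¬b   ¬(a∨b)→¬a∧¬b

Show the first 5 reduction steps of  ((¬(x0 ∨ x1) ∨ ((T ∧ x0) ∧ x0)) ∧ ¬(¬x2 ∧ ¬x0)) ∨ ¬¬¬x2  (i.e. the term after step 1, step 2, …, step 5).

Answer: after 5 steps: (((¬x0 ∧ ¬x1) ∨ x0) ∧ (x2 ∨ ¬¬x0)) ∨ ¬¬¬x2

Reduction:
  start: ((¬(x0 ∨ x1) ∨ ((T ∧ x0) ∧ x0)) ∧ ¬(¬x2 ∧ ¬x0)) ∨ ¬¬¬x2
  →1  (((¬x0 ∧ ¬x1) ∨ ((T ∧ x0) ∧ x0)) ∧ ¬(¬x2 ∧ ¬x0)) ∨ ¬¬¬x2
  →2  (((¬x0 ∧ ¬x1) ∨ (x0 ∧ x0)) ∧ ¬(¬x2 ∧ ¬x0)) ∨ ¬¬¬x2
  →3  (((¬x0 ∧ ¬x1) ∨ x0) ∧ ¬(¬x2 ∧ ¬x0)) ∨ ¬¬¬x2
  →4  (((¬x0 ∧ ¬x1) ∨ x0) ∧ (¬¬x2 ∨ ¬¬x0)) ∨ ¬¬¬x2
  →5  (((¬x0 ∧ ¬x1) ∨ x0) ∧ (x2 ∨ ¬¬x0)) ∨ ¬¬¬x2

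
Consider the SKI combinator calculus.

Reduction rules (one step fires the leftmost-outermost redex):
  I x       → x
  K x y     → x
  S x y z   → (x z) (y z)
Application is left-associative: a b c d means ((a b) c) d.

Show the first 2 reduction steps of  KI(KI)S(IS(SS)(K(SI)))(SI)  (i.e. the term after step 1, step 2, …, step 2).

Answer: after 2 steps: S(IS(SS)(K(SI)))(SI)

Derivation:
  start: KI(KI)S(IS(SS)(K(SI)))(SI)
  [1] IS(IS(SS)(K(SI)))(SI)
  [2] S(IS(SS)(K(SI)))(SI)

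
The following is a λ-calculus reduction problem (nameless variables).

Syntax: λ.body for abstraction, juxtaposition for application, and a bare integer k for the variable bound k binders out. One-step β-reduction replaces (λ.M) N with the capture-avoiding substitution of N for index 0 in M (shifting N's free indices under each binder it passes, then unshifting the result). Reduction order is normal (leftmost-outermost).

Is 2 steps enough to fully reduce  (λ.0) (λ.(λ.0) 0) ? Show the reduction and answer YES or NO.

Answer: YES — reaches normal form λ.0 in 2 ≤ 2 steps

Reduction:
  start: (λ.0) (λ.(λ.0) 0)
  step 1: λ.(λ.0) 0
  step 2: λ.0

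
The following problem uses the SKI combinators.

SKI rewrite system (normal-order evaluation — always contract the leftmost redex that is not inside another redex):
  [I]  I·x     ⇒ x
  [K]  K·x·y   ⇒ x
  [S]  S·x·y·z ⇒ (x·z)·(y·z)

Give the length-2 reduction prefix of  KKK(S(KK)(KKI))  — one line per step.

  start: KKK(S(KK)(KKI))
  →1  K(S(KK)(KKI))
  →2  K(S(KK)K)

Answer: after 2 steps: K(S(KK)K)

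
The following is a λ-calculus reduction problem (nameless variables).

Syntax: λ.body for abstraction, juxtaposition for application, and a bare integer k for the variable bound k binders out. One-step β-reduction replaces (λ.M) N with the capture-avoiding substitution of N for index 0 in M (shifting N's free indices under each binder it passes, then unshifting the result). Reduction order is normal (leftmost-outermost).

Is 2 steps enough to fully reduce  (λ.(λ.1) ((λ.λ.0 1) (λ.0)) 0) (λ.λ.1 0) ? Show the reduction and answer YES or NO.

  start: (λ.(λ.1) ((λ.λ.0 1) (λ.0)) 0) (λ.λ.1 0)
  [1] (λ.λ.λ.1 0) ((λ.λ.0 1) (λ.0)) (λ.λ.1 0)
  [2] (λ.λ.1 0) (λ.λ.1 0)

Answer: NO — after 2 steps the term is (λ.λ.1 0) (λ.λ.1 0), not yet normal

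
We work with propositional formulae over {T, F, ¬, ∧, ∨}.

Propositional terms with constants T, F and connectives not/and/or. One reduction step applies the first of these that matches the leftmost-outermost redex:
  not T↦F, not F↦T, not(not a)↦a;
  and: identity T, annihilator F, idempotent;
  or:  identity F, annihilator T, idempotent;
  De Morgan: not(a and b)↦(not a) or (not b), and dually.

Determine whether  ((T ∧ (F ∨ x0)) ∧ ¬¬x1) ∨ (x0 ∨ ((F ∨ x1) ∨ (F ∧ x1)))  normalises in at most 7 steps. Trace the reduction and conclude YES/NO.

  start: ((T ∧ (F ∨ x0)) ∧ ¬¬x1) ∨ (x0 ∨ ((F ∨ x1) ∨ (F ∧ x1)))
  →1  ((F ∨ x0) ∧ ¬¬x1) ∨ (x0 ∨ ((F ∨ x1) ∨ (F ∧ x1)))
  →2  (x0 ∧ ¬¬x1) ∨ (x0 ∨ ((F ∨ x1) ∨ (F ∧ x1)))
  →3  (x0 ∧ x1) ∨ (x0 ∨ ((F ∨ x1) ∨ (F ∧ x1)))
  →4  (x0 ∧ x1) ∨ (x0 ∨ (x1 ∨ (F ∧ x1)))
  →5  (x0 ∧ x1) ∨ (x0 ∨ (x1 ∨ F))
  →6  (x0 ∧ x1) ∨ (x0 ∨ x1)

Answer: YES — reaches normal form (x0 ∧ x1) ∨ (x0 ∨ x1) in 6 ≤ 7 steps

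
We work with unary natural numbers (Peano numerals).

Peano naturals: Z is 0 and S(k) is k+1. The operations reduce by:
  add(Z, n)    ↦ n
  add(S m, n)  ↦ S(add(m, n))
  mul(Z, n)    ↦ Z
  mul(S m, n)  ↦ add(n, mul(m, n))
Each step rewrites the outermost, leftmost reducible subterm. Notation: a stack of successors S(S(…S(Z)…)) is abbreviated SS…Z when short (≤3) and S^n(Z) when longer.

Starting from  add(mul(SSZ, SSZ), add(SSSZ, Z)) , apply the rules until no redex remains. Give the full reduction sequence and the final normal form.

Answer: normal form = S^7(Z)  (in 18 steps)

Derivation:
  start: add(mul(SSZ, SSZ), add(SSSZ, Z))
  [1] add(add(SSZ, mul(SZ, SSZ)), add(SSSZ, Z))
  [2] add(S(add(SZ, mul(SZ, SSZ))), add(SSSZ, Z))
  [3] S(add(add(SZ, mul(SZ, SSZ)), add(SSSZ, Z)))
  [4] S(add(S(add(Z, mul(SZ, SSZ))), add(SSSZ, Z)))
  [5] S(S(add(add(Z, mul(SZ, SSZ)), add(SSSZ, Z))))
  [6] S(S(add(mul(SZ, SSZ), add(SSSZ, Z))))
  [7] S(S(add(add(SSZ, mul(Z, SSZ)), add(SSSZ, Z))))
  [8] S(S(add(S(add(SZ, mul(Z, SSZ))), add(SSSZ, Z))))
  [9] S(S(S(add(add(SZ, mul(Z, SSZ)), add(SSSZ, Z)))))
  [10] S(S(S(add(S(add(Z, mul(Z, SSZ))), add(SSSZ, Z)))))
  [11] S(S(S(S(add(add(Z, mul(Z, SSZ)), add(SSSZ, Z))))))
  [12] S(S(S(S(add(mul(Z, SSZ), add(SSSZ, Z))))))
  [13] S(S(S(S(add(Z, add(SSSZ, Z))))))
  [14] S(S(S(S(add(SSSZ, Z)))))
  [15] S(S(S(S(S(add(SSZ, Z))))))
  [16] S(S(S(S(S(S(add(SZ, Z)))))))
  [17] S(S(S(S(S(S(S(add(Z, Z))))))))
  [18] S^7(Z)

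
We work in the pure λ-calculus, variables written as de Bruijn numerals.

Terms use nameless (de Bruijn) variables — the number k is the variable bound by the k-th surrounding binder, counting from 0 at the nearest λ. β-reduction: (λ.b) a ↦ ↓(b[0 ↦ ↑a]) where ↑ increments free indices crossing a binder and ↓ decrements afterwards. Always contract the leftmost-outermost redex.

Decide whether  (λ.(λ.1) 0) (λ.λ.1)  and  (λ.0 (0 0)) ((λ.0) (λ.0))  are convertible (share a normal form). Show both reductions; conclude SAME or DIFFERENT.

Term A:
  start: (λ.(λ.1) 0) (λ.λ.1)
  step 1: (λ.λ.λ.1) (λ.λ.1)
  step 2: λ.λ.1

Term B:
  start: (λ.0 (0 0)) ((λ.0) (λ.0))
  step 1: (λ.0) (λ.0) ((λ.0) (λ.0) ((λ.0) (λ.0)))
  step 2: (λ.0) ((λ.0) (λ.0) ((λ.0) (λ.0)))
  step 3: (λ.0) (λ.0) ((λ.0) (λ.0))
  step 4: (λ.0) ((λ.0) (λ.0))
  step 5: (λ.0) (λ.0)
  step 6: λ.0

Answer: DIFFERENT — A ⇓ λ.λ.1, B ⇓ λ.0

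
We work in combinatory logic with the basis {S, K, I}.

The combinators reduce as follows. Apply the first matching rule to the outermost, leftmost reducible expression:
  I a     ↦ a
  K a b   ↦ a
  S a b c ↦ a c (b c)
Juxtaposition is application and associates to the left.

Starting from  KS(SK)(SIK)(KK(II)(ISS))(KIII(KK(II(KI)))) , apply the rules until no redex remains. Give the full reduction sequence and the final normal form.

  start: KS(SK)(SIK)(KK(II)(ISS))(KIII(KK(II(KI))))
  →1  S(SIK)(KK(II)(ISS))(KIII(KK(II(KI))))
  →2  SIK(KIII(KK(II(KI))))(KK(II)(ISS)(KIII(KK(II(KI)))))
  →3  I(KIII(KK(II(KI))))(K(KIII(KK(II(KI)))))(KK(II)(ISS)(KIII(KK(II(KI)))))
  →4  KIII(KK(II(KI)))(K(KIII(KK(II(KI)))))(KK(II)(ISS)(KIII(KK(II(KI)))))
  →5  II(KK(II(KI)))(K(KIII(KK(II(KI)))))(KK(II)(ISS)(KIII(KK(II(KI)))))
  →6  I(KK(II(KI)))(K(KIII(KK(II(KI)))))(KK(II)(ISS)(KIII(KK(II(KI)))))
  →7  KK(II(KI))(K(KIII(KK(II(KI)))))(KK(II)(ISS)(KIII(KK(II(KI)))))
  →8  K(K(KIII(KK(II(KI)))))(KK(II)(ISS)(KIII(KK(II(KI)))))
  →9  K(KIII(KK(II(KI))))
  →10  K(II(KK(II(KI))))
  →11  K(I(KK(II(KI))))
  →12  K(KK(II(KI)))
  →13  KK

Answer: normal form = KK  (in 13 steps)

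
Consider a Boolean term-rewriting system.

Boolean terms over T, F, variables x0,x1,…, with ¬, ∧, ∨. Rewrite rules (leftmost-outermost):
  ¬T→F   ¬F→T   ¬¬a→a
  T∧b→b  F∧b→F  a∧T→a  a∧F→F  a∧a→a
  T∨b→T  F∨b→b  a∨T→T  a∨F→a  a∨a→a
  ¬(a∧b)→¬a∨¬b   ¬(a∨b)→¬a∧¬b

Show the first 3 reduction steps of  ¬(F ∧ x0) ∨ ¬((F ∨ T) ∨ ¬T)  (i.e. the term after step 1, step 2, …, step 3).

Answer: after 3 steps: T ∨ ¬((F ∨ T) ∨ ¬T)

Reduction:
  start: ¬(F ∧ x0) ∨ ¬((F ∨ T) ∨ ¬T)
  →1  (¬F ∨ ¬x0) ∨ ¬((F ∨ T) ∨ ¬T)
  →2  (T ∨ ¬x0) ∨ ¬((F ∨ T) ∨ ¬T)
  →3  T ∨ ¬((F ∨ T) ∨ ¬T)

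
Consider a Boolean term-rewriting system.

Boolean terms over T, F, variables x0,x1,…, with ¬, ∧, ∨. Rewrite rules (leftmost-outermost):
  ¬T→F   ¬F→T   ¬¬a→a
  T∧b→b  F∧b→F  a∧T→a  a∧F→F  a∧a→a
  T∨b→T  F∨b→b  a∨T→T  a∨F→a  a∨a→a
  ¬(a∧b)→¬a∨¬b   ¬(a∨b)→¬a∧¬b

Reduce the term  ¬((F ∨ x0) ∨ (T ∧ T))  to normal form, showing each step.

Answer: normal form = F  (in 8 steps)

Reduction:
  start: ¬((F ∨ x0) ∨ (T ∧ T))
  →1  ¬(F ∨ x0) ∧ ¬(T ∧ T)
  →2  (¬F ∧ ¬x0) ∧ ¬(T ∧ T)
  →3  (T ∧ ¬x0) ∧ ¬(T ∧ T)
  →4  ¬x0 ∧ ¬(T ∧ T)
  →5  ¬x0 ∧ (¬T ∨ ¬T)
  →6  ¬x0 ∧ ¬T
  →7  ¬x0 ∧ F
  →8  F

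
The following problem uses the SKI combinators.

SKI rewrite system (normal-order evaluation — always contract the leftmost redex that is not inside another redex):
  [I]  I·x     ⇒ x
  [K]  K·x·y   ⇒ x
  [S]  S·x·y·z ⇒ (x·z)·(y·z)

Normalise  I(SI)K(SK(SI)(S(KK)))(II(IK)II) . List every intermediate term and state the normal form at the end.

  start: I(SI)K(SK(SI)(S(KK)))(II(IK)II)
  [1] SIK(SK(SI)(S(KK)))(II(IK)II)
  [2] I(SK(SI)(S(KK)))(K(SK(SI)(S(KK))))(II(IK)II)
  [3] SK(SI)(S(KK))(K(SK(SI)(S(KK))))(II(IK)II)
  [4] K(S(KK))(SI(S(KK)))(K(SK(SI)(S(KK))))(II(IK)II)
  [5] S(KK)(K(SK(SI)(S(KK))))(II(IK)II)
  [6] KK(II(IK)II)(K(SK(SI)(S(KK)))(II(IK)II))
  [7] K(K(SK(SI)(S(KK)))(II(IK)II))
  [8] K(SK(SI)(S(KK)))
  [9] K(K(S(KK))(SI(S(KK))))
  [10] K(S(KK))

Answer: normal form = K(S(KK))  (in 10 steps)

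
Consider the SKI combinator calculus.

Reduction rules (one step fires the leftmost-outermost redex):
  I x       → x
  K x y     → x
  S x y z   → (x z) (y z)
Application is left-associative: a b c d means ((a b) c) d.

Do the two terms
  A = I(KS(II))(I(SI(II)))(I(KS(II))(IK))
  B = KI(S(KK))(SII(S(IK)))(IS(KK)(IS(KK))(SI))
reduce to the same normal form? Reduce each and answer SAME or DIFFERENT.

Term A:
  start: I(KS(II))(I(SI(II)))(I(KS(II))(IK))
  step 1: KS(II)(I(SI(II)))(I(KS(II))(IK))
  step 2: S(I(SI(II)))(I(KS(II))(IK))
  step 3: S(SI(II))(I(KS(II))(IK))
  step 4: S(SII)(I(KS(II))(IK))
  step 5: S(SII)(KS(II)(IK))
  step 6: S(SII)(S(IK))
  step 7: S(SII)(SK)

Term B:
  start: KI(S(KK))(SII(S(IK)))(IS(KK)(IS(KK))(SI))
  step 1: I(SII(S(IK)))(IS(KK)(IS(KK))(SI))
  step 2: SII(S(IK))(IS(KK)(IS(KK))(SI))
  step 3: I(S(IK))(I(S(IK)))(IS(KK)(IS(KK))(SI))
  step 4: S(IK)(I(S(IK)))(IS(KK)(IS(KK))(SI))
  step 5: IK(IS(KK)(IS(KK))(SI))(I(S(IK))(IS(KK)(IS(KK))(SI)))
  step 6: K(IS(KK)(IS(KK))(SI))(I(S(IK))(IS(KK)(IS(KK))(SI)))
  step 7: IS(KK)(IS(KK))(SI)
  step 8: S(KK)(IS(KK))(SI)
  step 9: KK(SI)(IS(KK)(SI))
  step 10: K(IS(KK)(SI))
  step 11: K(S(KK)(SI))

Answer: DIFFERENT — A ⇓ S(SII)(SK), B ⇓ K(S(KK)(SI))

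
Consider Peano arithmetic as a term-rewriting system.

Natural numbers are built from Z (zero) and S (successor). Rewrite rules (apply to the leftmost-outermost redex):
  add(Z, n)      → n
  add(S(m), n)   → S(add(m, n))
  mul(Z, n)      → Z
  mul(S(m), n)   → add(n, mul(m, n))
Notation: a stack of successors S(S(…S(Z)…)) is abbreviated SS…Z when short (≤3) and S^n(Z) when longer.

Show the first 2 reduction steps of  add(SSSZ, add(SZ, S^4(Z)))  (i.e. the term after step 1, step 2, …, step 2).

  start: add(SSSZ, add(SZ, S^4(Z)))
  [1] S(add(SSZ, add(SZ, S^4(Z))))
  [2] S(S(add(SZ, add(SZ, S^4(Z)))))

Answer: after 2 steps: S(S(add(SZ, add(SZ, S^4(Z)))))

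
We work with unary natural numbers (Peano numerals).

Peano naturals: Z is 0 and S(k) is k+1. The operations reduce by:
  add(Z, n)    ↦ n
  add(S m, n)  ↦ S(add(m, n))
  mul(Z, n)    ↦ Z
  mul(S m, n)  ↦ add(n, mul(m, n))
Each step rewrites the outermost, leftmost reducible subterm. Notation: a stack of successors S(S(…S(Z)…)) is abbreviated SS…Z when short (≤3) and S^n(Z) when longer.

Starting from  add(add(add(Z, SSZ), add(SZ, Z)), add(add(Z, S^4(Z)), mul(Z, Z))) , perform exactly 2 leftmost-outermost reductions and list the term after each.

Answer: after 2 steps: add(S(add(SZ, add(SZ, Z))), add(add(Z, S^4(Z)), mul(Z, Z)))

Working:
  start: add(add(add(Z, SSZ), add(SZ, Z)), add(add(Z, S^4(Z)), mul(Z, Z)))
  step 1: add(add(SSZ, add(SZ, Z)), add(add(Z, S^4(Z)), mul(Z, Z)))
  step 2: add(S(add(SZ, add(SZ, Z))), add(add(Z, S^4(Z)), mul(Z, Z)))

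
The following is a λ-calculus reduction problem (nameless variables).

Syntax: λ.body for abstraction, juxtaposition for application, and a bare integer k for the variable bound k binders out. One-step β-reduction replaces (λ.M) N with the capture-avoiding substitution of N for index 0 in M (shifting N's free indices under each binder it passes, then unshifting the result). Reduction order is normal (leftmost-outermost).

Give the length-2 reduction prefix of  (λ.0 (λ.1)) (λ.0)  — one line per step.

  start: (λ.0 (λ.1)) (λ.0)
  [1] (λ.0) (λ.λ.0)
  [2] λ.λ.0

Answer: after 2 steps: λ.λ.0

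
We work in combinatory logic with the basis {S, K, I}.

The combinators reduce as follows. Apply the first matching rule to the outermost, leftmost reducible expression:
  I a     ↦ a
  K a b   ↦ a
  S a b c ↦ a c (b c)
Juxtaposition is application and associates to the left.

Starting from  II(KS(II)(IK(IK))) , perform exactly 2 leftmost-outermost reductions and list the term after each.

  start: II(KS(II)(IK(IK)))
  [1] I(KS(II)(IK(IK)))
  [2] KS(II)(IK(IK))

Answer: after 2 steps: KS(II)(IK(IK))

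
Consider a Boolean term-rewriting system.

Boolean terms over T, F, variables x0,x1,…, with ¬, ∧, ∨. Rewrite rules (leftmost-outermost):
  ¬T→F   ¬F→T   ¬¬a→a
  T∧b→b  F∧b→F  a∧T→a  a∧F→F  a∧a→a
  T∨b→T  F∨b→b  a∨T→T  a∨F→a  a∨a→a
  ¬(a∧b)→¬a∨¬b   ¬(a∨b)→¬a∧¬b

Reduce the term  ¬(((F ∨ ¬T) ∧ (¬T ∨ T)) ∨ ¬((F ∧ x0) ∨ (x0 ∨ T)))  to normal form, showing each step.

  start: ¬(((F ∨ ¬T) ∧ (¬T ∨ T)) ∨ ¬((F ∧ x0) ∨ (x0 ∨ T)))
  →1  ¬((F ∨ ¬T) ∧ (¬T ∨ T)) ∧ ¬¬((F ∧ x0) ∨ (x0 ∨ T))
  →2  (¬(F ∨ ¬T) ∨ ¬(¬T ∨ T)) ∧ ¬¬((F ∧ x0) ∨ (x0 ∨ T))
  →3  ((¬F ∧ ¬¬T) ∨ ¬(¬T ∨ T)) ∧ ¬¬((F ∧ x0) ∨ (x0 ∨ T))
  →4  ((T ∧ ¬¬T) ∨ ¬(¬T ∨ T)) ∧ ¬¬((F ∧ x0) ∨ (x0 ∨ T))
  →5  (¬¬T ∨ ¬(¬T ∨ T)) ∧ ¬¬((F ∧ x0) ∨ (x0 ∨ T))
  →6  (T ∨ ¬(¬T ∨ T)) ∧ ¬¬((F ∧ x0) ∨ (x0 ∨ T))
  →7  T ∧ ¬¬((F ∧ x0) ∨ (x0 ∨ T))
  →8  ¬¬((F ∧ x0) ∨ (x0 ∨ T))
  →9  (F ∧ x0) ∨ (x0 ∨ T)
  →10  F ∨ (x0 ∨ T)
  →11  x0 ∨ T
  →12  T

Answer: normal form = T  (in 12 steps)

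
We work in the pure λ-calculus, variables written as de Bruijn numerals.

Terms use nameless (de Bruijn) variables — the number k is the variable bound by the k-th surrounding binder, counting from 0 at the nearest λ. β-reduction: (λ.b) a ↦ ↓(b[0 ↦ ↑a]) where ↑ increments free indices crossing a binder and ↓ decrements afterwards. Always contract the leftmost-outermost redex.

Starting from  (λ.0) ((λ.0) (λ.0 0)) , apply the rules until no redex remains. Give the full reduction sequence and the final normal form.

  start: (λ.0) ((λ.0) (λ.0 0))
  →1  (λ.0) (λ.0 0)
  →2  λ.0 0

Answer: normal form = λ.0 0  (in 2 steps)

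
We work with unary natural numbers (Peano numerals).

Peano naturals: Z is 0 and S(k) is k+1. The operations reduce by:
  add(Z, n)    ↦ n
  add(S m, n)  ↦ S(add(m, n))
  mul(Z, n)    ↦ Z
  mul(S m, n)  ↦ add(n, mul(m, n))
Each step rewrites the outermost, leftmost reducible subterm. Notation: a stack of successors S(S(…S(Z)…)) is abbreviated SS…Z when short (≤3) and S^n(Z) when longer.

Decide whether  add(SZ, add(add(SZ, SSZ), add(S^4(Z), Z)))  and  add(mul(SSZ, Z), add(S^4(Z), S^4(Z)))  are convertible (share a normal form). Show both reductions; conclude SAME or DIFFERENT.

Term A:
  start: add(SZ, add(add(SZ, SSZ), add(S^4(Z), Z)))
  step 1: S(add(Z, add(add(SZ, SSZ), add(S^4(Z), Z))))
  step 2: S(add(add(SZ, SSZ), add(S^4(Z), Z)))
  step 3: S(add(S(add(Z, SSZ)), add(S^4(Z), Z)))
  step 4: S(S(add(add(Z, SSZ), add(S^4(Z), Z))))
  step 5: S(S(add(SSZ, add(S^4(Z), Z))))
  step 6: S(S(S(add(SZ, add(S^4(Z), Z)))))
  step 7: S(S(S(S(add(Z, add(S^4(Z), Z))))))
  step 8: S(S(S(S(add(S^4(Z), Z)))))
  step 9: S(S(S(S(S(add(SSSZ, Z))))))
  step 10: S(S(S(S(S(S(add(SSZ, Z)))))))
  step 11: S(S(S(S(S(S(S(add(SZ, Z))))))))
  step 12: S(S(S(S(S(S(S(S(add(Z, Z)))))))))
  step 13: S^8(Z)

Term B:
  start: add(mul(SSZ, Z), add(S^4(Z), S^4(Z)))
  step 1: add(add(Z, mul(SZ, Z)), add(S^4(Z), S^4(Z)))
  step 2: add(mul(SZ, Z), add(S^4(Z), S^4(Z)))
  step 3: add(add(Z, mul(Z, Z)), add(S^4(Z), S^4(Z)))
  step 4: add(mul(Z, Z), add(S^4(Z), S^4(Z)))
  step 5: add(Z, add(S^4(Z), S^4(Z)))
  step 6: add(S^4(Z), S^4(Z))
  step 7: S(add(SSSZ, S^4(Z)))
  step 8: S(S(add(SSZ, S^4(Z))))
  step 9: S(S(S(add(SZ, S^4(Z)))))
  step 10: S(S(S(S(add(Z, S^4(Z))))))
  step 11: S^8(Z)

Answer: SAME — A ⇓ S^8(Z), B ⇓ S^8(Z)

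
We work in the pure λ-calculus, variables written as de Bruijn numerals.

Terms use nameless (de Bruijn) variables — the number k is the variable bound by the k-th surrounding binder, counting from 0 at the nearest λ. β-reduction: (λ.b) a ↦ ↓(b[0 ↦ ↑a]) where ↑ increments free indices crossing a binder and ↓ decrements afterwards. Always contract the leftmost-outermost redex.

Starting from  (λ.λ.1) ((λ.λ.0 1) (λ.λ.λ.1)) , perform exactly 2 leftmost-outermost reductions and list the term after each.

  start: (λ.λ.1) ((λ.λ.0 1) (λ.λ.λ.1))
  [1] λ.(λ.λ.0 1) (λ.λ.λ.1)
  [2] λ.λ.0 (λ.λ.λ.1)

Answer: after 2 steps: λ.λ.0 (λ.λ.λ.1)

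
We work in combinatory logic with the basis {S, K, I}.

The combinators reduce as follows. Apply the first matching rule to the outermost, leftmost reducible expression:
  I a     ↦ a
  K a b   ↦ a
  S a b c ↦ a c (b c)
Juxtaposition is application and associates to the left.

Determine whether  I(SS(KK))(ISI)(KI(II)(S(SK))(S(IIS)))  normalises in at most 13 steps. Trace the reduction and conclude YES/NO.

Answer: YES — reaches normal form S(SK)(SS) in 12 ≤ 13 steps

Working:
  start: I(SS(KK))(ISI)(KI(II)(S(SK))(S(IIS)))
  [1] SS(KK)(ISI)(KI(II)(S(SK))(S(IIS)))
  [2] S(ISI)(KK(ISI))(KI(II)(S(SK))(S(IIS)))
  [3] ISI(KI(II)(S(SK))(S(IIS)))(KK(ISI)(KI(II)(S(SK))(S(IIS))))
  [4] SI(KI(II)(S(SK))(S(IIS)))(KK(ISI)(KI(II)(S(SK))(S(IIS))))
  [5] I(KK(ISI)(KI(II)(S(SK))(S(IIS))))(KI(II)(S(SK))(S(IIS))(KK(ISI)(KI(II)(S(SK))(S(IIS)))))
  [6] KK(ISI)(KI(II)(S(SK))(S(IIS)))(KI(II)(S(SK))(S(IIS))(KK(ISI)(KI(II)(S(SK))(S(IIS)))))
  [7] K(KI(II)(S(SK))(S(IIS)))(KI(II)(S(SK))(S(IIS))(KK(ISI)(KI(II)(S(SK))(S(IIS)))))
  [8] KI(II)(S(SK))(S(IIS))
  [9] I(S(SK))(S(IIS))
  [10] S(SK)(S(IIS))
  [11] S(SK)(S(IS))
  [12] S(SK)(SS)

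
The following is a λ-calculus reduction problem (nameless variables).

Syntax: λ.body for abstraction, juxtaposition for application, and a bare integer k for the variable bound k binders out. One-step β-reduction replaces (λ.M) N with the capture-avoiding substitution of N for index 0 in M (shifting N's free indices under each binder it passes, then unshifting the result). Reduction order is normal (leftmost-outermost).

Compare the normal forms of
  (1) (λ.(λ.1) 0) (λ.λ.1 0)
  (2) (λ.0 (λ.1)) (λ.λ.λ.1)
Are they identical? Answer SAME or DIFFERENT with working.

Answer: DIFFERENT — A ⇓ λ.λ.1 0, B ⇓ λ.λ.1

Reduction:
Term A:
  start: (λ.(λ.1) 0) (λ.λ.1 0)
  →1  (λ.λ.λ.1 0) (λ.λ.1 0)
  →2  λ.λ.1 0

Term B:
  start: (λ.0 (λ.1)) (λ.λ.λ.1)
  →1  (λ.λ.λ.1) (λ.λ.λ.λ.1)
  →2  λ.λ.1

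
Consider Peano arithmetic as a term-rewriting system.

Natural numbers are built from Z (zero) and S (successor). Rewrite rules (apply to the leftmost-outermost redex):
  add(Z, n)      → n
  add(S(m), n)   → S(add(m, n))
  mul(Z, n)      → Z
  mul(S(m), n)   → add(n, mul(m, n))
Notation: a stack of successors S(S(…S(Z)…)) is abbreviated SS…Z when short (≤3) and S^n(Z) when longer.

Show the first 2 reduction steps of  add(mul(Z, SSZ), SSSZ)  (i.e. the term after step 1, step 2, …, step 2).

Answer: after 2 steps: SSSZ

Reduction:
  start: add(mul(Z, SSZ), SSSZ)
  →1  add(Z, SSSZ)
  →2  SSSZ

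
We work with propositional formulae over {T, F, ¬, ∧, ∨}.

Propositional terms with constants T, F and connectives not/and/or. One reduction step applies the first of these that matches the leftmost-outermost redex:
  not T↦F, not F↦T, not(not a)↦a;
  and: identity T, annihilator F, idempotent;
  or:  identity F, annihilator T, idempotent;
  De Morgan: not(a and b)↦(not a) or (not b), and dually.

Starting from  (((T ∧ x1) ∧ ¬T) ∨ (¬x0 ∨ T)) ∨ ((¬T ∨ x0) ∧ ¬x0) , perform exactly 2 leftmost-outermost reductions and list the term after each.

  start: (((T ∧ x1) ∧ ¬T) ∨ (¬x0 ∨ T)) ∨ ((¬T ∨ x0) ∧ ¬x0)
  step 1: ((x1 ∧ ¬T) ∨ (¬x0 ∨ T)) ∨ ((¬T ∨ x0) ∧ ¬x0)
  step 2: ((x1 ∧ F) ∨ (¬x0 ∨ T)) ∨ ((¬T ∨ x0) ∧ ¬x0)

Answer: after 2 steps: ((x1 ∧ F) ∨ (¬x0 ∨ T)) ∨ ((¬T ∨ x0) ∧ ¬x0)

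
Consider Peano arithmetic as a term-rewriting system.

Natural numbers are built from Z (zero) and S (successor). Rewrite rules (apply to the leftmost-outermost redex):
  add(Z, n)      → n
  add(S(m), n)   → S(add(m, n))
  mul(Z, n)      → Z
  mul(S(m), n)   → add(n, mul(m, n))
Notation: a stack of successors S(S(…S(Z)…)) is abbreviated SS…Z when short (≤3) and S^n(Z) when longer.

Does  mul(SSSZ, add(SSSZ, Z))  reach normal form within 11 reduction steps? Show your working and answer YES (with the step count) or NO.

Answer: NO — after 11 steps the term is S(S(S(add(S(add(SSZ, Z)), mul(SZ, add(SSSZ, Z)))))), not yet normal

Reduction:
  start: mul(SSSZ, add(SSSZ, Z))
  step 1: add(add(SSSZ, Z), mul(SSZ, add(SSSZ, Z)))
  step 2: add(S(add(SSZ, Z)), mul(SSZ, add(SSSZ, Z)))
  step 3: S(add(add(SSZ, Z), mul(SSZ, add(SSSZ, Z))))
  step 4: S(add(S(add(SZ, Z)), mul(SSZ, add(SSSZ, Z))))
  step 5: S(S(add(add(SZ, Z), mul(SSZ, add(SSSZ, Z)))))
  step 6: S(S(add(S(add(Z, Z)), mul(SSZ, add(SSSZ, Z)))))
  step 7: S(S(S(add(add(Z, Z), mul(SSZ, add(SSSZ, Z))))))
  step 8: S(S(S(add(Z, mul(SSZ, add(SSSZ, Z))))))
  step 9: S(S(S(mul(SSZ, add(SSSZ, Z)))))
  step 10: S(S(S(add(add(SSSZ, Z), mul(SZ, add(SSSZ, Z))))))
  step 11: S(S(S(add(S(add(SSZ, Z)), mul(SZ, add(SSSZ, Z))))))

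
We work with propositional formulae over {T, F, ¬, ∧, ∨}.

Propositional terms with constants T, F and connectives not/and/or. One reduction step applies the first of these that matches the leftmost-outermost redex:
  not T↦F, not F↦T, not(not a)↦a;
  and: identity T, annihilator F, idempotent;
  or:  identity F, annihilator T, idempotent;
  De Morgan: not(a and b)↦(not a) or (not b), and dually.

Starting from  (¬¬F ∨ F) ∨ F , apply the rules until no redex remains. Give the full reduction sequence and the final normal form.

Answer: normal form = F  (in 3 steps)

Derivation:
  start: (¬¬F ∨ F) ∨ F
  step 1: ¬¬F ∨ F
  step 2: ¬¬F
  step 3: F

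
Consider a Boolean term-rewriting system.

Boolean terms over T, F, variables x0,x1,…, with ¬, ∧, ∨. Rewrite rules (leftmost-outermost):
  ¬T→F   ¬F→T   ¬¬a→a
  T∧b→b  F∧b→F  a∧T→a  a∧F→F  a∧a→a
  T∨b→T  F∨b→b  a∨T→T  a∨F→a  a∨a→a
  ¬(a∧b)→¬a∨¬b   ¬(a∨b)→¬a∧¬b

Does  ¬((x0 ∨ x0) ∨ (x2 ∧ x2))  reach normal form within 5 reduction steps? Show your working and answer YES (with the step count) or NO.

Answer: YES — reaches normal form ¬x0 ∧ ¬x2 in 5 ≤ 5 steps

Derivation:
  start: ¬((x0 ∨ x0) ∨ (x2 ∧ x2))
  [1] ¬(x0 ∨ x0) ∧ ¬(x2 ∧ x2)
  [2] (¬x0 ∧ ¬x0) ∧ ¬(x2 ∧ x2)
  [3] ¬x0 ∧ ¬(x2 ∧ x2)
  [4] ¬x0 ∧ (¬x2 ∨ ¬x2)
  [5] ¬x0 ∧ ¬x2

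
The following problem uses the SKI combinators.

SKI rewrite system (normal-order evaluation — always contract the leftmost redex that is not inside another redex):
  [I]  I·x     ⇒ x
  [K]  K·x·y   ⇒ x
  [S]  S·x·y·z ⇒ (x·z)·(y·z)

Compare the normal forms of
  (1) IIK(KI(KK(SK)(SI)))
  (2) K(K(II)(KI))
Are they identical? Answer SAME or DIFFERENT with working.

Term A:
  start: IIK(KI(KK(SK)(SI)))
  step 1: IK(KI(KK(SK)(SI)))
  step 2: K(KI(KK(SK)(SI)))
  step 3: KI

Term B:
  start: K(K(II)(KI))
  step 1: K(II)
  step 2: KI

Answer: SAME — A ⇓ KI, B ⇓ KI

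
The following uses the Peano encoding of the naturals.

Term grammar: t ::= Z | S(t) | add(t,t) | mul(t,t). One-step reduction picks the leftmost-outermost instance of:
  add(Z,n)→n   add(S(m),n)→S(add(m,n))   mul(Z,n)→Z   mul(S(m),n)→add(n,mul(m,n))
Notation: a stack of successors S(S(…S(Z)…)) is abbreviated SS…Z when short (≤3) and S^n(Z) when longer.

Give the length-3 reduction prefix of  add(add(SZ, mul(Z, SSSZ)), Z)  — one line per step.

Answer: after 3 steps: S(add(mul(Z, SSSZ), Z))

Reduction:
  start: add(add(SZ, mul(Z, SSSZ)), Z)
  step 1: add(S(add(Z, mul(Z, SSSZ))), Z)
  step 2: S(add(add(Z, mul(Z, SSSZ)), Z))
  step 3: S(add(mul(Z, SSSZ), Z))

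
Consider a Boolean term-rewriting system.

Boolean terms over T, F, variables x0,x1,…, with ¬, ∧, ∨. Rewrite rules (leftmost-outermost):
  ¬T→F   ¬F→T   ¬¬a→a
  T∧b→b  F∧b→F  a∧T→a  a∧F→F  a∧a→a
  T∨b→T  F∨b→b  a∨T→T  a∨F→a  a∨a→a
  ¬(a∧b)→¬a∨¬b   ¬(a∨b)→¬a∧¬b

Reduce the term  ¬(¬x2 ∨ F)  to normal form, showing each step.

  start: ¬(¬x2 ∨ F)
  [1] ¬¬x2 ∧ ¬F
  [2] x2 ∧ ¬F
  [3] x2 ∧ T
  [4] x2

Answer: normal form = x2  (in 4 steps)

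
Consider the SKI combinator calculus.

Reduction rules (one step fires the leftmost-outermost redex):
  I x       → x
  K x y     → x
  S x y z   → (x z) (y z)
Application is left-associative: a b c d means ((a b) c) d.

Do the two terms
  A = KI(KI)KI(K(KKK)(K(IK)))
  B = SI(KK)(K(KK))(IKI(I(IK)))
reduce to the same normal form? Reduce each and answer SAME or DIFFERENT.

Term A:
  start: KI(KI)KI(K(KKK)(K(IK)))
  →1  IKI(K(KKK)(K(IK)))
  →2  KI(K(KKK)(K(IK)))
  →3  I

Term B:
  start: SI(KK)(K(KK))(IKI(I(IK)))
  →1  I(K(KK))(KK(K(KK)))(IKI(I(IK)))
  →2  K(KK)(KK(K(KK)))(IKI(I(IK)))
  →3  KK(IKI(I(IK)))
  →4  K

Answer: DIFFERENT — A ⇓ I, B ⇓ K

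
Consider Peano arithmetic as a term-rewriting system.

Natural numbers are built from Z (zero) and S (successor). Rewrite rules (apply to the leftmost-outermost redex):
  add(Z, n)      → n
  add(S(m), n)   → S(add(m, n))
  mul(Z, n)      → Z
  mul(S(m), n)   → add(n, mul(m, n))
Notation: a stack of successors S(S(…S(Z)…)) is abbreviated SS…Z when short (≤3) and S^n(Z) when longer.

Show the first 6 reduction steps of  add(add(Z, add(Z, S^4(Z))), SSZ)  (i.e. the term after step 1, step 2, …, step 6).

  start: add(add(Z, add(Z, S^4(Z))), SSZ)
  [1] add(add(Z, S^4(Z)), SSZ)
  [2] add(S^4(Z), SSZ)
  [3] S(add(SSSZ, SSZ))
  [4] S(S(add(SSZ, SSZ)))
  [5] S(S(S(add(SZ, SSZ))))
  [6] S(S(S(S(add(Z, SSZ)))))

Answer: after 6 steps: S(S(S(S(add(Z, SSZ)))))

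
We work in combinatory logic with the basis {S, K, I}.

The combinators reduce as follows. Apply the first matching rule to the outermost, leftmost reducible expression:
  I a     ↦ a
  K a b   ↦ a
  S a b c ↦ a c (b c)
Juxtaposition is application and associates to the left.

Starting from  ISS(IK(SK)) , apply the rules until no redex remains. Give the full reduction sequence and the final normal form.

  start: ISS(IK(SK))
  step 1: SS(IK(SK))
  step 2: SS(K(SK))

Answer: normal form = SS(K(SK))  (in 2 steps)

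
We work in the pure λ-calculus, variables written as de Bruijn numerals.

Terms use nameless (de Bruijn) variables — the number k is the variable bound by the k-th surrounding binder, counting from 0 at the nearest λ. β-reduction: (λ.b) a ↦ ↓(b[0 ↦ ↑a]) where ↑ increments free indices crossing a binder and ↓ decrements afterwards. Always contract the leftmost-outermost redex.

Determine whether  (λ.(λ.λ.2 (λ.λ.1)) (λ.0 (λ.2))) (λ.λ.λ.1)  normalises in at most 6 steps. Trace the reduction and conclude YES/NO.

Answer: YES — reaches normal form λ.λ.λ.1 in 3 ≤ 6 steps

Working:
  start: (λ.(λ.λ.2 (λ.λ.1)) (λ.0 (λ.2))) (λ.λ.λ.1)
  [1] (λ.λ.(λ.λ.λ.1) (λ.λ.1)) (λ.0 (λ.λ.λ.λ.1))
  [2] λ.(λ.λ.λ.1) (λ.λ.1)
  [3] λ.λ.λ.1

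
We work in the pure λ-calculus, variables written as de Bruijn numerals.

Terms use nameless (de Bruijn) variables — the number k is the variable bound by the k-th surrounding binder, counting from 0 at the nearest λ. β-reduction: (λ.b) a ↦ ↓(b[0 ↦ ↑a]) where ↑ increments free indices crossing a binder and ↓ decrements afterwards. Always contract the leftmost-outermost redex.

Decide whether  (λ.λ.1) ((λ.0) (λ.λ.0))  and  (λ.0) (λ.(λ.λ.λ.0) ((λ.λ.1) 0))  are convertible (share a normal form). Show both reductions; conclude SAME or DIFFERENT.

Term A:
  start: (λ.λ.1) ((λ.0) (λ.λ.0))
  →1  λ.(λ.0) (λ.λ.0)
  →2  λ.λ.λ.0

Term B:
  start: (λ.0) (λ.(λ.λ.λ.0) ((λ.λ.1) 0))
  →1  λ.(λ.λ.λ.0) ((λ.λ.1) 0)
  →2  λ.λ.λ.0

Answer: SAME — A ⇓ λ.λ.λ.0, B ⇓ λ.λ.λ.0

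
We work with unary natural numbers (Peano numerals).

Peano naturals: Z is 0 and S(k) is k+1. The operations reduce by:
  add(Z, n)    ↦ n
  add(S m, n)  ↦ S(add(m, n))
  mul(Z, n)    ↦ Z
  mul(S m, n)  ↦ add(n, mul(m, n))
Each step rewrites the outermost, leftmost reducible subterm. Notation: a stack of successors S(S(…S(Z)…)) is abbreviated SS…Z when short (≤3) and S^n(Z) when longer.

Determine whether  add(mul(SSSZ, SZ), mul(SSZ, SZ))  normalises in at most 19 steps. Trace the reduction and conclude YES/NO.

  start: add(mul(SSSZ, SZ), mul(SSZ, SZ))
  [1] add(add(SZ, mul(SSZ, SZ)), mul(SSZ, SZ))
  [2] add(S(add(Z, mul(SSZ, SZ))), mul(SSZ, SZ))
  [3] S(add(add(Z, mul(SSZ, SZ)), mul(SSZ, SZ)))
  [4] S(add(mul(SSZ, SZ), mul(SSZ, SZ)))
  [5] S(add(add(SZ, mul(SZ, SZ)), mul(SSZ, SZ)))
  [6] S(add(S(add(Z, mul(SZ, SZ))), mul(SSZ, SZ)))
  [7] S(S(add(add(Z, mul(SZ, SZ)), mul(SSZ, SZ))))
  [8] S(S(add(mul(SZ, SZ), mul(SSZ, SZ))))
  [9] S(S(add(add(SZ, mul(Z, SZ)), mul(SSZ, SZ))))
  [10] S(S(add(S(add(Z, mul(Z, SZ))), mul(SSZ, SZ))))
  [11] S(S(S(add(add(Z, mul(Z, SZ)), mul(SSZ, SZ)))))
  [12] S(S(S(add(mul(Z, SZ), mul(SSZ, SZ)))))
  [13] S(S(S(add(Z, mul(SSZ, SZ)))))
  [14] S(S(S(mul(SSZ, SZ))))
  [15] S(S(S(add(SZ, mul(SZ, SZ)))))
  [16] S(S(S(S(add(Z, mul(SZ, SZ))))))
  [17] S(S(S(S(mul(SZ, SZ)))))
  [18] S(S(S(S(add(SZ, mul(Z, SZ))))))
  [19] S(S(S(S(S(add(Z, mul(Z, SZ)))))))

Answer: NO — after 19 steps the term is S(S(S(S(S(add(Z, mul(Z, SZ))))))), not yet normal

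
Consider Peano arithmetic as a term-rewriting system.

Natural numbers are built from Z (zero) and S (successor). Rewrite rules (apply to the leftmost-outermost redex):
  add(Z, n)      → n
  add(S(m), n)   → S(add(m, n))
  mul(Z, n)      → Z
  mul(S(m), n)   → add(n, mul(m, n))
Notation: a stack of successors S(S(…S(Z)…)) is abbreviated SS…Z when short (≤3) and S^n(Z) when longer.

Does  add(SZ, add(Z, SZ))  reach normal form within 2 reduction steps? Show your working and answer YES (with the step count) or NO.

  start: add(SZ, add(Z, SZ))
  [1] S(add(Z, add(Z, SZ)))
  [2] S(add(Z, SZ))

Answer: NO — after 2 steps the term is S(add(Z, SZ)), not yet normal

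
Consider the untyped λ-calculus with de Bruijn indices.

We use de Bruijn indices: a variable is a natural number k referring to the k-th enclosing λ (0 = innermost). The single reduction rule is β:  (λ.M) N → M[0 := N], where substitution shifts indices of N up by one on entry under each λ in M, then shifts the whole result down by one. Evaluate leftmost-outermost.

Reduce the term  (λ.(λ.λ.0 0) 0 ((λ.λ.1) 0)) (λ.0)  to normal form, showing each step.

Answer: normal form = λ.0  (in 5 steps)

Working:
  start: (λ.(λ.λ.0 0) 0 ((λ.λ.1) 0)) (λ.0)
  [1] (λ.λ.0 0) (λ.0) ((λ.λ.1) (λ.0))
  [2] (λ.0 0) ((λ.λ.1) (λ.0))
  [3] (λ.λ.1) (λ.0) ((λ.λ.1) (λ.0))
  [4] (λ.λ.0) ((λ.λ.1) (λ.0))
  [5] λ.0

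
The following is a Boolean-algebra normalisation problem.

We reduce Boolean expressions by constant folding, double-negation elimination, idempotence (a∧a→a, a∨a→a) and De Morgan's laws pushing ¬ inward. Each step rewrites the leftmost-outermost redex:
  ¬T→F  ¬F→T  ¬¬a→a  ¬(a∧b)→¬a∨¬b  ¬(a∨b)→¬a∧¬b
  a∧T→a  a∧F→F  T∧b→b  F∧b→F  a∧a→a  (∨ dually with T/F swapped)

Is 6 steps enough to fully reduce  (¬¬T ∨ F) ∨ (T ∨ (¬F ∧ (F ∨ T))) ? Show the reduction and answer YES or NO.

  start: (¬¬T ∨ F) ∨ (T ∨ (¬F ∧ (F ∨ T)))
  →1  ¬¬T ∨ (T ∨ (¬F ∧ (F ∨ T)))
  →2  T ∨ (T ∨ (¬F ∧ (F ∨ T)))
  →3  T

Answer: YES — reaches normal form T in 3 ≤ 6 steps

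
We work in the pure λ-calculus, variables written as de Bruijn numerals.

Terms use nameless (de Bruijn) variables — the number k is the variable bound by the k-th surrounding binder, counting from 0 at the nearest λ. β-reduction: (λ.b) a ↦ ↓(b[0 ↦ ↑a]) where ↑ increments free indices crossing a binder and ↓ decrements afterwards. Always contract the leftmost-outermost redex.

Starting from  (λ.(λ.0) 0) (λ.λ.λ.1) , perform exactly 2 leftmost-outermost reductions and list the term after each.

  start: (λ.(λ.0) 0) (λ.λ.λ.1)
  →1  (λ.0) (λ.λ.λ.1)
  →2  λ.λ.λ.1

Answer: after 2 steps: λ.λ.λ.1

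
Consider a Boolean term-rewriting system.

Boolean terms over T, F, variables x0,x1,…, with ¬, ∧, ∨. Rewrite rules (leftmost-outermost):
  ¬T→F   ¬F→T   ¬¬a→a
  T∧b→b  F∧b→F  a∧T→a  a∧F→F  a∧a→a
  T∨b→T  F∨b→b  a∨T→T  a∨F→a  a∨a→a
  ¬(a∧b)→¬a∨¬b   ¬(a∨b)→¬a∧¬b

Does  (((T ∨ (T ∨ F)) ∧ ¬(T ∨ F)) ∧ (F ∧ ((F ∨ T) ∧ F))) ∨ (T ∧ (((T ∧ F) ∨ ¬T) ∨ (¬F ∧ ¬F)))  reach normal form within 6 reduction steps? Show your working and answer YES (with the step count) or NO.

  start: (((T ∨ (T ∨ F)) ∧ ¬(T ∨ F)) ∧ (F ∧ ((F ∨ T) ∧ F))) ∨ (T ∧ (((T ∧ F) ∨ ¬T) ∨ (¬F ∧ ¬F)))
  →1  ((T ∧ ¬(T ∨ F)) ∧ (F ∧ ((F ∨ T) ∧ F))) ∨ (T ∧ (((T ∧ F) ∨ ¬T) ∨ (¬F ∧ ¬F)))
  →2  (¬(T ∨ F) ∧ (F ∧ ((F ∨ T) ∧ F))) ∨ (T ∧ (((T ∧ F) ∨ ¬T) ∨ (¬F ∧ ¬F)))
  →3  ((¬T ∧ ¬F) ∧ (F ∧ ((F ∨ T) ∧ F))) ∨ (T ∧ (((T ∧ F) ∨ ¬T) ∨ (¬F ∧ ¬F)))
  →4  ((F ∧ ¬F) ∧ (F ∧ ((F ∨ T) ∧ F))) ∨ (T ∧ (((T ∧ F) ∨ ¬T) ∨ (¬F ∧ ¬F)))
  →5  (F ∧ (F ∧ ((F ∨ T) ∧ F))) ∨ (T ∧ (((T ∧ F) ∨ ¬T) ∨ (¬F ∧ ¬F)))
  →6  F ∨ (T ∧ (((T ∧ F) ∨ ¬T) ∨ (¬F ∧ ¬F)))

Answer: NO — after 6 steps the term is F ∨ (T ∧ (((T ∧ F) ∨ ¬T) ∨ (¬F ∧ ¬F))), not yet normal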